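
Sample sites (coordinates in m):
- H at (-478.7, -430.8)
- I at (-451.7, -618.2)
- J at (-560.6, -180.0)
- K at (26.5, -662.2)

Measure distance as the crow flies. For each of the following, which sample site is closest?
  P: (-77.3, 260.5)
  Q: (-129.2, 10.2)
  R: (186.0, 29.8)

P at (-77.3, 260.5):
  H: √((-401.4)² + (-691.3)²) = √(161121.960 + 477895.690) = 799.4 m
  I: √((-374.4)² + (-878.7)²) = √(140175.360 + 772113.690) = 955.1 m
  J: √((-483.3)² + (-440.5)²) = √(233578.890 + 194040.250) = 653.9 m
  K: √((103.8)² + (-922.7)²) = √(10774.440 + 851375.290) = 928.5 m
  → nearest: J (653.9 m)
Q at (-129.2, 10.2):
  H: √((-349.5)² + (-441.0)²) = √(122150.250 + 194481.000) = 562.7 m
  I: √((-322.5)² + (-628.4)²) = √(104006.250 + 394886.560) = 706.3 m
  J: √((-431.4)² + (-190.2)²) = √(186105.960 + 36176.040) = 471.5 m
  K: √((155.7)² + (-672.4)²) = √(24242.490 + 452121.760) = 690.2 m
  → nearest: J (471.5 m)
R at (186.0, 29.8):
  H: √((-664.7)² + (-460.6)²) = √(441826.090 + 212152.360) = 808.7 m
  I: √((-637.7)² + (-648.0)²) = √(406661.290 + 419904.000) = 909.2 m
  J: √((-746.6)² + (-209.8)²) = √(557411.560 + 44016.040) = 775.5 m
  K: √((-159.5)² + (-692.0)²) = √(25440.250 + 478864.000) = 710.1 m
  → nearest: K (710.1 m)

P→J; Q→J; R→K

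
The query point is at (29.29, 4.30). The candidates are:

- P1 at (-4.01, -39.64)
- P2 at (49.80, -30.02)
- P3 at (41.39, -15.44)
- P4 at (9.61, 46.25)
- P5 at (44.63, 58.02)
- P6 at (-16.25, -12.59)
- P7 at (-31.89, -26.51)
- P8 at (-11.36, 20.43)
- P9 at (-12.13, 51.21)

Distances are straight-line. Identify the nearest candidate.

Distances from (29.29, 4.30):
P1: √((-33.30)² + (-43.94)²) = √(1108.8900 + 1930.7236) = 55.13
P2: √((20.51)² + (-34.32)²) = √(420.6601 + 1177.8624) = 39.98
P3: √((12.10)² + (-19.74)²) = √(146.4100 + 389.6676) = 23.15
P4: √((-19.68)² + (41.95)²) = √(387.3024 + 1759.8025) = 46.34
P5: √((15.34)² + (53.72)²) = √(235.3156 + 2885.8384) = 55.87
P6: √((-45.54)² + (-16.89)²) = √(2073.8916 + 285.2721) = 48.57
P7: √((-61.18)² + (-30.81)²) = √(3742.9924 + 949.2561) = 68.50
P8: √((-40.65)² + (16.13)²) = √(1652.4225 + 260.1769) = 43.73
P9: √((-41.42)² + (46.91)²) = √(1715.6164 + 2200.5481) = 62.58
Minimum: P3 at 23.15.

P3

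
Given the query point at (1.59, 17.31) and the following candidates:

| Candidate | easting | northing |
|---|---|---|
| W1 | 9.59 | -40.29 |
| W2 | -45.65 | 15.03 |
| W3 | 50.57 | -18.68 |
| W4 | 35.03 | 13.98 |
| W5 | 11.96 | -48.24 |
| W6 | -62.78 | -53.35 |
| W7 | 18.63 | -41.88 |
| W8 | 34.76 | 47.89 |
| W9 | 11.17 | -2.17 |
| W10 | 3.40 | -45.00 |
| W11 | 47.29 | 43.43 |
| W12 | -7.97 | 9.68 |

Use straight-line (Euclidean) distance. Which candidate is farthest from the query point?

W6

Distances from (1.59, 17.31):
W1: 58.15
W2: 47.29
W3: 60.78
W4: 33.61
W5: 66.37
W6: 95.58
W7: 61.59
W8: 45.12
W9: 21.71
W10: 62.34
W11: 52.64
W12: 12.23
Maximum: W6 at 95.58.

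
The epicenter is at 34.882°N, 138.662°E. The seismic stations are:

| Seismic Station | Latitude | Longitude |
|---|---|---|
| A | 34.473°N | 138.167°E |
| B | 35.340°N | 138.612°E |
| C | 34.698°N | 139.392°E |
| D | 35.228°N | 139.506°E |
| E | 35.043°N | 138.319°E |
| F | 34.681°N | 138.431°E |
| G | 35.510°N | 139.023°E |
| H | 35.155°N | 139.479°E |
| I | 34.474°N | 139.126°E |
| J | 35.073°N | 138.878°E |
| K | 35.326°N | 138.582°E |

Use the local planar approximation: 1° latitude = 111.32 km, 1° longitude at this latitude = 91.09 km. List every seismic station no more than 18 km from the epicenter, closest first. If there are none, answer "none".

Distances from 34.882°N, 138.662°E:
A: 64.078 km
B: 51.188 km
C: 69.579 km
D: 85.989 km
E: 36.019 km
F: 30.715 km
G: 77.257 km
H: 80.386 km
I: 62.042 km
J: 28.969 km
K: 49.960 km
Threshold 18 km: none within range.

none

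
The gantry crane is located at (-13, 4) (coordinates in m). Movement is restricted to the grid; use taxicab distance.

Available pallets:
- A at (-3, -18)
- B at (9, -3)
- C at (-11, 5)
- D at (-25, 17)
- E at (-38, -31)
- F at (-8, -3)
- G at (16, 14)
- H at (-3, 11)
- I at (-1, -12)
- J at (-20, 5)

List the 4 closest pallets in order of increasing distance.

C, J, F, H

Distances from (-13, 4):
A: 32 m
B: 29 m
C: 3 m
D: 25 m
E: 60 m
F: 12 m
G: 39 m
H: 17 m
I: 28 m
J: 8 m
Sorted: C (3 m) < J (8 m) < F (12 m) < H (17 m) < D (25 m) < I (28 m) < …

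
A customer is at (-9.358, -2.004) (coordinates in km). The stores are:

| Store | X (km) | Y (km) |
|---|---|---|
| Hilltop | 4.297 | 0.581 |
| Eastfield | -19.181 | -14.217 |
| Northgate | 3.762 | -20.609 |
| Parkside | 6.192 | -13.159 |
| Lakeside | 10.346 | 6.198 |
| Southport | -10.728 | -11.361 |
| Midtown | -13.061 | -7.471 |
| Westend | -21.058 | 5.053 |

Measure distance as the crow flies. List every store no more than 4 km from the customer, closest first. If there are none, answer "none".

Distances from (-9.358, -2.004):
Hilltop: √((13.655)² + (2.585)²) = √(186.45903 + 6.68222) = 13.898 km
Eastfield: √((-9.823)² + (-12.213)²) = √(96.49133 + 149.15737) = 15.673 km
Northgate: √((13.120)² + (-18.605)²) = √(172.13440 + 346.14603) = 22.766 km
Parkside: √((15.550)² + (-11.155)²) = √(241.80250 + 124.43403) = 19.137 km
Lakeside: √((19.704)² + (8.202)²) = √(388.24762 + 67.27280) = 21.343 km
Southport: √((-1.370)² + (-9.357)²) = √(1.87690 + 87.55345) = 9.457 km
Midtown: √((-3.703)² + (-5.467)²) = √(13.71221 + 29.88809) = 6.603 km
Westend: √((-11.700)² + (7.057)²) = √(136.89000 + 49.80125) = 13.664 km
Threshold 4 km: none within range.

none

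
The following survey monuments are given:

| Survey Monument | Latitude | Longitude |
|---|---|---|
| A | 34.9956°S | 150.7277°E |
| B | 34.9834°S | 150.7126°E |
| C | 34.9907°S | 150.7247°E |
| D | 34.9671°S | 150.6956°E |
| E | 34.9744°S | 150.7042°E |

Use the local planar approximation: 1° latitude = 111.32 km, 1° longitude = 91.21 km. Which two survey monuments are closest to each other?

A and C

Pairwise distances:
A–B: 1.9342 km
A–C: 0.6103 km
A–D: 4.3171 km
A–E: 3.1881 km
B–C: 1.3705 km
B–D: 2.3868 km
B–E: 1.2613 km
C–D: 3.7345 km
C–E: 2.6055 km
D–E: 1.1295 km
Closest pair: A–C at 0.6103 km.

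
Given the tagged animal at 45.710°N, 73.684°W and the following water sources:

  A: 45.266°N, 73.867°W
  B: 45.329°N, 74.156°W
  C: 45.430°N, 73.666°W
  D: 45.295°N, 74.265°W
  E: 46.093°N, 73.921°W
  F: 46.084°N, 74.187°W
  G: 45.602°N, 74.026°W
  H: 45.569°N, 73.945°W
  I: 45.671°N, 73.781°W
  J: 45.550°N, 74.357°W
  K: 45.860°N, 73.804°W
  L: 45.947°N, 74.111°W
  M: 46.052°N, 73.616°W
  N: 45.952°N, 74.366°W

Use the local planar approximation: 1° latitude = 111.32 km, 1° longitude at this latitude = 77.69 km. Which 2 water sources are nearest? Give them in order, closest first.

I, K

Distances from 45.710°N, 73.684°W:
A: 51.430 km
B: 56.067 km
C: 31.201 km
D: 64.588 km
E: 46.441 km
F: 57.100 km
G: 29.163 km
H: 25.642 km
I: 8.697 km
J: 55.236 km
K: 19.124 km
L: 42.386 km
M: 38.436 km
N: 59.440 km
Sorted: I (8.697 km) < K (19.124 km) < H (25.642 km) < G (29.163 km) < …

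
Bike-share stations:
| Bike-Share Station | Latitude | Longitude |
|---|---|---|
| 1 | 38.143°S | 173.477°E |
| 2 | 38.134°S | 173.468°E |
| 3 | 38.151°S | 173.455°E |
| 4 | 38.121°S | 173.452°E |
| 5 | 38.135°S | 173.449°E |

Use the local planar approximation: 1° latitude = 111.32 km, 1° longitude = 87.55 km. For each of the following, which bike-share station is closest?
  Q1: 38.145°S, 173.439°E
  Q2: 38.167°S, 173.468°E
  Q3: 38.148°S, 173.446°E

Q1 at 38.145°S, 173.439°E:
  1: 3.334 km
  2: 2.819 km
  3: 1.552 km
  4: 2.904 km
  5: 1.416 km
  → nearest: 5 (1.416 km)
Q2 at 38.167°S, 173.468°E:
  1: 2.785 km
  2: 3.674 km
  3: 2.114 km
  4: 5.309 km
  5: 3.931 km
  → nearest: 3 (2.114 km)
Q3 at 38.148°S, 173.446°E:
  1: 2.771 km
  2: 2.478 km
  3: 0.856 km
  4: 3.051 km
  5: 1.471 km
  → nearest: 3 (0.856 km)

Q1→5; Q2→3; Q3→3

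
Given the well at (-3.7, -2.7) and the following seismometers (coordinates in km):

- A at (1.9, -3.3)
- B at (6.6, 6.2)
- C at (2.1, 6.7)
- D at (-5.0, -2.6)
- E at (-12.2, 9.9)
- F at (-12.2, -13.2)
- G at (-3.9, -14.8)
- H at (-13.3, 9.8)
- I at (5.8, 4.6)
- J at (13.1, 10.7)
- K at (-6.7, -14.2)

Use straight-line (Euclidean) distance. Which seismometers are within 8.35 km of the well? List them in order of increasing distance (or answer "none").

D, A

Distances from (-3.7, -2.7):
A: 5.6 km
B: 13.6 km
C: 11.0 km
D: 1.3 km
E: 15.2 km
F: 13.5 km
G: 12.1 km
H: 15.8 km
I: 12.0 km
J: 21.5 km
K: 11.9 km
Threshold 8.35 km: D (1.3 km), A (5.6 km) are within range.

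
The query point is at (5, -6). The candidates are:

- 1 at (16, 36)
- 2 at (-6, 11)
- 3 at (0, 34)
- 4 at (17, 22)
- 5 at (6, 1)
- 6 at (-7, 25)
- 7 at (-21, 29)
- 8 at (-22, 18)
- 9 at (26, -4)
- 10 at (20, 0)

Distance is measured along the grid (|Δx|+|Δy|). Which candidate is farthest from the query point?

Distances from (5, -6):
1: |11| + |42| = 11 + 42 = 53
2: |-11| + |17| = 11 + 17 = 28
3: |-5| + |40| = 5 + 40 = 45
4: |12| + |28| = 12 + 28 = 40
5: |1| + |7| = 1 + 7 = 8
6: |-12| + |31| = 12 + 31 = 43
7: |-26| + |35| = 26 + 35 = 61
8: |-27| + |24| = 27 + 24 = 51
9: |21| + |2| = 21 + 2 = 23
10: |15| + |6| = 15 + 6 = 21
Maximum: 7 at 61.

7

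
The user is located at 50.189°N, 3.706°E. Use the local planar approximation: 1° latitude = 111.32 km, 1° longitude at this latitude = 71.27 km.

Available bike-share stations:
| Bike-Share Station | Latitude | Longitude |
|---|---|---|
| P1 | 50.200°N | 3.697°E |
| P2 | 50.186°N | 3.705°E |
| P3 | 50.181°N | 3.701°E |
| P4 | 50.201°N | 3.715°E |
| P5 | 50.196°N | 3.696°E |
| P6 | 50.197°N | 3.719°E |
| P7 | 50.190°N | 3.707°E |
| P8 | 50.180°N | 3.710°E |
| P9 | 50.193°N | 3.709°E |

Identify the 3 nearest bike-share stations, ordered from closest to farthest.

Distances from 50.189°N, 3.706°E:
P1: 1.382 km
P2: 0.341 km
P3: 0.959 km
P4: 1.482 km
P5: 1.056 km
P6: 1.285 km
P7: 0.132 km
P8: 1.042 km
P9: 0.494 km
Sorted: P7 (0.132 km) < P2 (0.341 km) < P9 (0.494 km) < P3 (0.959 km) < P8 (1.042 km) < …

P7, P2, P9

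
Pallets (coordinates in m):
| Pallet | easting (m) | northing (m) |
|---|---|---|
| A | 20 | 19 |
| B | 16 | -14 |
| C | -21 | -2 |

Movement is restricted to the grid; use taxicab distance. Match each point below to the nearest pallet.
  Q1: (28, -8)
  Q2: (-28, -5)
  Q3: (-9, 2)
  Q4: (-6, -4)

Q1 at (28, -8):
  A: |-8| + |27| = 8 + 27 = 35 m
  B: |-12| + |-6| = 12 + 6 = 18 m
  C: |-49| + |6| = 49 + 6 = 55 m
  → nearest: B (18 m)
Q2 at (-28, -5):
  A: |48| + |24| = 48 + 24 = 72 m
  B: |44| + |-9| = 44 + 9 = 53 m
  C: |7| + |3| = 7 + 3 = 10 m
  → nearest: C (10 m)
Q3 at (-9, 2):
  A: |29| + |17| = 29 + 17 = 46 m
  B: |25| + |-16| = 25 + 16 = 41 m
  C: |-12| + |-4| = 12 + 4 = 16 m
  → nearest: C (16 m)
Q4 at (-6, -4):
  A: |26| + |23| = 26 + 23 = 49 m
  B: |22| + |-10| = 22 + 10 = 32 m
  C: |-15| + |2| = 15 + 2 = 17 m
  → nearest: C (17 m)

Q1→B; Q2→C; Q3→C; Q4→C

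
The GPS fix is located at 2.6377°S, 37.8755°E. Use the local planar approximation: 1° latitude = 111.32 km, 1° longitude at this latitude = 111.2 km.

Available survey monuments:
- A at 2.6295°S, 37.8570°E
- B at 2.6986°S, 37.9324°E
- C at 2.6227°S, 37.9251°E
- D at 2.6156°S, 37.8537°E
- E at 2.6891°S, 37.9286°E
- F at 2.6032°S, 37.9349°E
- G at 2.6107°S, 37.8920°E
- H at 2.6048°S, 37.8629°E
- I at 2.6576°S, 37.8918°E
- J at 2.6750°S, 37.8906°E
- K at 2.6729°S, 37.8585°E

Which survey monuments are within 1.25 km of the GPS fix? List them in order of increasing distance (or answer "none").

Distances from 2.6377°S, 37.8755°E:
A: 2.2506 km
B: 9.2733 km
C: 5.7627 km
D: 3.4538 km
E: 8.2222 km
F: 7.6406 km
G: 3.5214 km
H: 3.9213 km
I: 2.8623 km
J: 4.4789 km
K: 4.3506 km
Threshold 1.25 km: none within range.

none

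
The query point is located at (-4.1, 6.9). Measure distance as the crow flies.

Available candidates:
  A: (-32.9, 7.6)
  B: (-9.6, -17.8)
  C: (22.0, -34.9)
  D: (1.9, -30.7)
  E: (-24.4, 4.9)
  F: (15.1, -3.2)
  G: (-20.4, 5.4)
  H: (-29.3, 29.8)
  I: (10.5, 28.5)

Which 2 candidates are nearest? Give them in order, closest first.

Distances from (-4.1, 6.9):
A: √((-28.8)² + (0.7)²) = √(829.440 + 0.490) = 28.8
B: √((-5.5)² + (-24.7)²) = √(30.250 + 610.090) = 25.3
C: √((26.1)² + (-41.8)²) = √(681.210 + 1747.240) = 49.3
D: √((6.0)² + (-37.6)²) = √(36.000 + 1413.760) = 38.1
E: √((-20.3)² + (-2.0)²) = √(412.090 + 4.000) = 20.4
F: √((19.2)² + (-10.1)²) = √(368.640 + 102.010) = 21.7
G: √((-16.3)² + (-1.5)²) = √(265.690 + 2.250) = 16.4
H: √((-25.2)² + (22.9)²) = √(635.040 + 524.410) = 34.1
I: √((14.6)² + (21.6)²) = √(213.160 + 466.560) = 26.1
Sorted: G (16.4) < E (20.4) < F (21.7) < B (25.3) < …

G, E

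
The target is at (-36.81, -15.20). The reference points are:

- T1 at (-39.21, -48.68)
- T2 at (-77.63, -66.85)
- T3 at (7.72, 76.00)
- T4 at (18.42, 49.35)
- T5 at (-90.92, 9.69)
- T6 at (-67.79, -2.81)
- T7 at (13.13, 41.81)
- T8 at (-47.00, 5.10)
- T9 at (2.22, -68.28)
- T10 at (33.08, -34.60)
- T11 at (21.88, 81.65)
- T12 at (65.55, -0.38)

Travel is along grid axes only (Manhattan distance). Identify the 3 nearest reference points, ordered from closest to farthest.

T8, T1, T6

Distances from (-36.81, -15.20):
T1: |-2.40| + |-33.48| = 2.40 + 33.48 = 35.88
T2: |-40.82| + |-51.65| = 40.82 + 51.65 = 92.47
T3: |44.53| + |91.20| = 44.53 + 91.20 = 135.73
T4: |55.23| + |64.55| = 55.23 + 64.55 = 119.78
T5: |-54.11| + |24.89| = 54.11 + 24.89 = 79.00
T6: |-30.98| + |12.39| = 30.98 + 12.39 = 43.37
T7: |49.94| + |57.01| = 49.94 + 57.01 = 106.95
T8: |-10.19| + |20.30| = 10.19 + 20.30 = 30.49
T9: |39.03| + |-53.08| = 39.03 + 53.08 = 92.11
T10: |69.89| + |-19.40| = 69.89 + 19.40 = 89.29
T11: |58.69| + |96.85| = 58.69 + 96.85 = 155.54
T12: |102.36| + |14.82| = 102.36 + 14.82 = 117.18
Sorted: T8 (30.49) < T1 (35.88) < T6 (43.37) < T5 (79.00) < T10 (89.29) < …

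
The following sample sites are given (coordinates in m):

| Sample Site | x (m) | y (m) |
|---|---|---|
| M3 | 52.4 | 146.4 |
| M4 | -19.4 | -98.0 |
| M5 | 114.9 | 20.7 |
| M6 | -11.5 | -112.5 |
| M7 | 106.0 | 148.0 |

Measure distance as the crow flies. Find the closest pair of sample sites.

M4 and M6

Pairwise distances:
M4–M6: 16.5 m
M3–M7: 53.6 m
M5–M7: 127.6 m
M3–M5: 140.4 m
M4–M5: 179.2 m
M5–M6: 183.6 m
M3–M4: 254.7 m
M3–M6: 266.7 m
M4–M7: 276.1 m
M6–M7: 285.8 m
Closest pair: M4–M6 at 16.5 m.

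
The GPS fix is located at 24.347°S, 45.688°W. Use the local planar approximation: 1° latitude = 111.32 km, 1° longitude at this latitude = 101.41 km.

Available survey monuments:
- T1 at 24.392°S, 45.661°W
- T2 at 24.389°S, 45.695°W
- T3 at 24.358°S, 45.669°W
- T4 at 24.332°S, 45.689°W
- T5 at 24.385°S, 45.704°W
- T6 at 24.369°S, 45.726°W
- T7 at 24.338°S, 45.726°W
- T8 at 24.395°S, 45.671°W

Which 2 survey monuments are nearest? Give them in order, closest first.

T4, T3

Distances from 24.347°S, 45.688°W:
T1: 5.709 km
T2: 4.729 km
T3: 2.283 km
T4: 1.673 km
T5: 4.531 km
T6: 4.566 km
T7: 3.982 km
T8: 5.615 km
Sorted: T4 (1.673 km) < T3 (2.283 km) < T7 (3.982 km) < T5 (4.531 km) < …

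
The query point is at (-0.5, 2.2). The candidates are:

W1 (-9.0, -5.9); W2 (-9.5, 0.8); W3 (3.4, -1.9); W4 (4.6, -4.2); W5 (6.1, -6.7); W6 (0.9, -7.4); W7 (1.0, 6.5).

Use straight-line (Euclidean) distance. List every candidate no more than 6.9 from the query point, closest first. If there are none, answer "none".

W7, W3

Distances from (-0.5, 2.2):
W1: 11.7
W2: 9.1
W3: 5.7
W4: 8.2
W5: 11.1
W6: 9.7
W7: 4.6
Threshold 6.9: W7 (4.6), W3 (5.7) are within range.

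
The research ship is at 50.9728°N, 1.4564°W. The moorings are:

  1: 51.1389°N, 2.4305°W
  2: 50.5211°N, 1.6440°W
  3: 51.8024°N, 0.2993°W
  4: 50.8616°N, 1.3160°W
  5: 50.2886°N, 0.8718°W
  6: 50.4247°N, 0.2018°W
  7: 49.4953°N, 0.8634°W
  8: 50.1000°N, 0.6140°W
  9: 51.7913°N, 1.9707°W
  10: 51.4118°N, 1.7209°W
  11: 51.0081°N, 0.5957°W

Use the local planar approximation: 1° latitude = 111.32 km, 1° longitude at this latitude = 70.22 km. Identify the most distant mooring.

7

Distances from 50.9728°N, 1.4564°W:
1: 70.8564 km
2: 51.9802 km
3: 123.0062 km
4: 15.8250 km
5: 86.5233 km
6: 107.1636 km
7: 169.6645 km
8: 113.7506 km
9: 98.0115 km
10: 52.2799 km
11: 60.5660 km
Maximum: 7 at 169.6645 km.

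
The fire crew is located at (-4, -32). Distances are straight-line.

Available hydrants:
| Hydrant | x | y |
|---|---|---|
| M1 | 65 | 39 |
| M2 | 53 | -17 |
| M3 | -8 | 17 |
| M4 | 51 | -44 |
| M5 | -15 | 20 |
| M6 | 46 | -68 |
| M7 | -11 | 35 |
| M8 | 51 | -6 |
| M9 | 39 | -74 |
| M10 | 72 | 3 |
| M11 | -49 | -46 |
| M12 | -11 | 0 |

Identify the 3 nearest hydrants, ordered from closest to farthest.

M12, M11, M3

Distances from (-4, -32):
M1: 99.0
M2: 58.9
M3: 49.2
M4: 56.3
M5: 53.2
M6: 61.6
M7: 67.4
M8: 60.8
M9: 60.1
M10: 83.7
M11: 47.1
M12: 32.8
Sorted: M12 (32.8) < M11 (47.1) < M3 (49.2) < M5 (53.2) < M4 (56.3) < …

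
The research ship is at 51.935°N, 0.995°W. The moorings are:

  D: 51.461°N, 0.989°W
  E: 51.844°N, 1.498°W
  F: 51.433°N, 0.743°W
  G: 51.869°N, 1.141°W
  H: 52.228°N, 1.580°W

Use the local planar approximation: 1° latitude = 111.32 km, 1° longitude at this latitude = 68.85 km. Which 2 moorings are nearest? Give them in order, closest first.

Distances from 51.935°N, 0.995°W:
D: √((-0.474·111.32)² + (0.006·68.85)²) = √(2784.21699 + 0.17065) = 52.767 km
E: √((-0.091·111.32)² + (-0.503·68.85)²) = √(102.61933 + 1199.34426) = 36.083 km
F: √((-0.502·111.32)² + (0.252·68.85)²) = √(3122.86945 + 301.02944) = 58.514 km
G: √((-0.066·111.32)² + (-0.146·68.85)²) = √(53.98017 + 101.04471) = 12.451 km
H: √((0.293·111.32)² + (-0.585·68.85)²) = √(1063.85303 + 1622.25687) = 51.828 km
Sorted: G (12.451 km) < E (36.083 km) < H (51.828 km) < D (52.767 km) < …

G, E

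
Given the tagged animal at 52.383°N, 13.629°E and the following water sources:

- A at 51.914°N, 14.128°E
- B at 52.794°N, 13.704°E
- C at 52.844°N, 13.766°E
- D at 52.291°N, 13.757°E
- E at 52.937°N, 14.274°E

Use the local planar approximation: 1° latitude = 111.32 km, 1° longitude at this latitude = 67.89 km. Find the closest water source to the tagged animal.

D

Distances from 52.383°N, 13.629°E:
A: 62.237 km
B: 46.035 km
C: 52.155 km
D: 13.431 km
E: 75.636 km
Minimum: D at 13.431 km.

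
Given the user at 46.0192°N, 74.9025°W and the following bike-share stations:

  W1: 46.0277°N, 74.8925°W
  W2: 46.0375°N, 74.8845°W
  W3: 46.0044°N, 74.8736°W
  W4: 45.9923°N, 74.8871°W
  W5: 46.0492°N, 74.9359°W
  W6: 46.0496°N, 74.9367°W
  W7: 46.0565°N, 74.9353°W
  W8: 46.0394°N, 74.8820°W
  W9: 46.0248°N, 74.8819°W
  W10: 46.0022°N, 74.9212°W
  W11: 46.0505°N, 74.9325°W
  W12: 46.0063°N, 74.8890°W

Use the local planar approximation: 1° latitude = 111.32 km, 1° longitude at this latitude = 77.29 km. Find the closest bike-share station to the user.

W1

Distances from 46.0192°N, 74.9025°W:
W1: 1.2218 km
W2: 2.4669 km
W3: 2.7756 km
W4: 3.2224 km
W5: 4.2210 km
W6: 4.2941 km
W7: 4.8650 km
W8: 2.7508 km
W9: 1.7099 km
W10: 2.3812 km
W11: 4.1853 km
W12: 1.7751 km
Minimum: W1 at 1.2218 km.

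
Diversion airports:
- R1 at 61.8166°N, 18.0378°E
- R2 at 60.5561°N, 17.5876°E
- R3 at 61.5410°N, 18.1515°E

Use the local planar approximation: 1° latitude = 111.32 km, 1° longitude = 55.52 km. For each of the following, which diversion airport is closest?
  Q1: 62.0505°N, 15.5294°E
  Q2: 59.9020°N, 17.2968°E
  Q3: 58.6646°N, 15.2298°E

Q1 at 62.0505°N, 15.5294°E:
  R1: √((-0.2339·111.32)² + (2.5084·55.52)²) = √(677.964321 + 19395.121256) = 141.6795 km
  R2: √((-1.4944·111.32)² + (2.0582·55.52)²) = √(27674.521025 + 13057.921776) = 201.8228 km
  R3: √((-0.5095·111.32)² + (2.6221·55.52)²) = √(3216.879344 + 21193.242912) = 156.2374 km
  → nearest: R1 (141.6795 km)
Q2 at 59.9020°N, 17.2968°E:
  R1: √((1.9146·111.32)² + (0.7410·55.52)²) = √(45425.791633 + 1692.525930) = 217.0675 km
  R2: √((0.6541·111.32)² + (0.2908·55.52)²) = √(5301.938595 + 260.668000) = 74.5829 km
  R3: √((1.6390·111.32)² + (0.8547·55.52)²) = √(33289.272364 + 2251.781894) = 188.5234 km
  → nearest: R2 (74.5829 km)
Q3 at 58.6646°N, 15.2298°E:
  R1: √((3.1520·111.32)² + (2.8080·55.52)²) = √(123117.223527 + 24304.859888) = 383.9558 km
  R2: √((1.8915·111.32)² + (2.3578·55.52)²) = √(44336.263197 + 17136.133686) = 247.9363 km
  R3: √((2.8764·111.32)² + (2.9217·55.52)²) = √(102528.583060 + 26312.987293) = 358.9451 km
  → nearest: R2 (247.9363 km)

Q1→R1; Q2→R2; Q3→R2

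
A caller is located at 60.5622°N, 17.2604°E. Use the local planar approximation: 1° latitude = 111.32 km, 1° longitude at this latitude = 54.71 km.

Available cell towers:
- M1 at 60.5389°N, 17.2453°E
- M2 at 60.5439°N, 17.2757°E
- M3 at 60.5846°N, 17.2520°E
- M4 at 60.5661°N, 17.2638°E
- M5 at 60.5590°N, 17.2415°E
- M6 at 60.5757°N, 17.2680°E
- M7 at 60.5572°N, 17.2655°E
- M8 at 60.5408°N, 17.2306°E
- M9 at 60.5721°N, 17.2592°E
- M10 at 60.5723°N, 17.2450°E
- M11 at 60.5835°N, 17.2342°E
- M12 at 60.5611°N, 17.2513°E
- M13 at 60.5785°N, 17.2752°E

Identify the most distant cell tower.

M8

Distances from 60.5622°N, 17.2604°E:
M1: √((-0.0233·111.32)² + (-0.0151·54.71)²) = √(6.727570 + 0.682476) = 2.7221 km
M2: √((-0.0183·111.32)² + (0.0153·54.71)²) = √(4.150005 + 0.700674) = 2.2024 km
M3: √((0.0224·111.32)² + (-0.0084·54.71)²) = √(6.217881 + 0.211199) = 2.5356 km
M4: √((0.0039·111.32)² + (0.0034·54.71)²) = √(0.188484 + 0.034601) = 0.4723 km
M5: √((-0.0032·111.32)² + (-0.0189·54.71)²) = √(0.126896 + 1.069195) = 1.0937 km
M6: √((0.0135·111.32)² + (0.0076·54.71)²) = √(2.258468 + 0.172886) = 1.5593 km
M7: √((-0.0050·111.32)² + (0.0051·54.71)²) = √(0.309804 + 0.077853) = 0.6226 km
M8: √((-0.0214·111.32)² + (-0.0298·54.71)²) = √(5.675106 + 2.658067) = 2.8867 km
M9: √((0.0099·111.32)² + (-0.0012·54.71)²) = √(1.214554 + 0.004310) = 1.1040 km
M10: √((0.0101·111.32)² + (-0.0154·54.71)²) = √(1.264122 + 0.709864) = 1.4050 km
M11: √((0.0213·111.32)² + (-0.0262·54.71)²) = √(5.622191 + 2.054641) = 2.7707 km
M12: √((-0.0011·111.32)² + (-0.0091·54.71)²) = √(0.014994 + 0.247866) = 0.5127 km
M13: √((0.0163·111.32)² + (0.0148·54.71)²) = √(3.292468 + 0.655627) = 1.9870 km
Maximum: M8 at 2.8867 km.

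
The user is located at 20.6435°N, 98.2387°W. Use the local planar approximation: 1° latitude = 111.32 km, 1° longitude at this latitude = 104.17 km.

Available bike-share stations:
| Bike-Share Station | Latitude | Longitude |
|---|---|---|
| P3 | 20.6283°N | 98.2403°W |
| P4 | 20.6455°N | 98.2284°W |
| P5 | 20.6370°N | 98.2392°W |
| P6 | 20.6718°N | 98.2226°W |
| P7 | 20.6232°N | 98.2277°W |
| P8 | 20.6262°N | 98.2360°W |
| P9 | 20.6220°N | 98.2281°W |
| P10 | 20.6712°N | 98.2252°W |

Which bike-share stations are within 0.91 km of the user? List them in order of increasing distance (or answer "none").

Distances from 20.6435°N, 98.2387°W:
P3: 1.7003 km
P4: 1.0958 km
P5: 0.7255 km
P6: 3.5690 km
P7: 2.5337 km
P8: 1.9463 km
P9: 2.6358 km
P10: 3.3891 km
Threshold 0.91 km: P5 (0.7255 km) is within range.

P5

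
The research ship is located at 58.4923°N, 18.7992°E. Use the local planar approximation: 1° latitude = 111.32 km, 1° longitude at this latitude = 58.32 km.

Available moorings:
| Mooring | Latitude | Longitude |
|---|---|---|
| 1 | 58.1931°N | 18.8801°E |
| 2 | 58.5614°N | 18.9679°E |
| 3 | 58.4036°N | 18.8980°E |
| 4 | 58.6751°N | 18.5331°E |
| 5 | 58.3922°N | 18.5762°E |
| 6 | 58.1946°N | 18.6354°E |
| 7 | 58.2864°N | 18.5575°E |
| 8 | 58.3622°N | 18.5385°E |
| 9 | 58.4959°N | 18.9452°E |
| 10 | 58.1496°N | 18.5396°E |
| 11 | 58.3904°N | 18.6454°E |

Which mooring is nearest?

Distances from 58.4923°N, 18.7992°E:
1: 33.6395 km
2: 12.4887 km
3: 11.4323 km
4: 25.5916 km
5: 17.1263 km
6: 34.4893 km
7: 26.9083 km
8: 20.9979 km
9: 8.5241 km
10: 41.0438 km
11: 14.4613 km
Minimum: 9 at 8.5241 km.

9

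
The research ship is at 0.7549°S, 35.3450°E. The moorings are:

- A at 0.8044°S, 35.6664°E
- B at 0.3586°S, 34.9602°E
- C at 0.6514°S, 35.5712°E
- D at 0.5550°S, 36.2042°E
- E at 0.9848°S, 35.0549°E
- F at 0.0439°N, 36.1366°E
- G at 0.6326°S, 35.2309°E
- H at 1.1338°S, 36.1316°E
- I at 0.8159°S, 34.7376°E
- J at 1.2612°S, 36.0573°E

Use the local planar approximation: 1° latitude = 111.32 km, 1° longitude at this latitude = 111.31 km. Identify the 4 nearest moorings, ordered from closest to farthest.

G, C, A, E

Distances from 0.7549°S, 35.3450°E:
A: 36.1969 km
B: 61.4884 km
C: 27.6893 km
D: 98.1923 km
E: 41.2030 km
F: 125.1842 km
G: 18.6187 km
H: 97.1865 km
I: 67.9498 km
J: 97.2774 km
Sorted: G (18.6187 km) < C (27.6893 km) < A (36.1969 km) < E (41.2030 km) < B (61.4884 km) < I (67.9498 km) < …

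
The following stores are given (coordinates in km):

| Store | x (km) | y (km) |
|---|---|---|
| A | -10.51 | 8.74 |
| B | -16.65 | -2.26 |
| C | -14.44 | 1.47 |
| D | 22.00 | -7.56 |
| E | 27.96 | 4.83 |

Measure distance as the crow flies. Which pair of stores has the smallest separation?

B and C

Pairwise distances:
B–C: 4.34 km
A–C: 8.26 km
A–B: 12.60 km
D–E: 13.75 km
A–D: 36.37 km
C–D: 37.54 km
A–E: 38.67 km
B–D: 39.01 km
C–E: 42.53 km
B–E: 45.17 km
Closest pair: B–C at 4.34 km.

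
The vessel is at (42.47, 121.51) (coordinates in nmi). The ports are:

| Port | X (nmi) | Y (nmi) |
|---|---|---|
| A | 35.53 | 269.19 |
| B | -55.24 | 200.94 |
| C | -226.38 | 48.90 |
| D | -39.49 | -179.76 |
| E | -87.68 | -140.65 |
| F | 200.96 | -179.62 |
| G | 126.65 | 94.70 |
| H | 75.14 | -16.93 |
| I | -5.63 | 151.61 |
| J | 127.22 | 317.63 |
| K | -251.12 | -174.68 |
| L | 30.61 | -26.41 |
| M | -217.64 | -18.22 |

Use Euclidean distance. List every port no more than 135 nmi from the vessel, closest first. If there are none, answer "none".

I, G, B

Distances from (42.47, 121.51):
A: √((-6.94)² + (147.68)²) = √(48.1636 + 21809.3824) = 147.84 nmi
B: √((-97.71)² + (79.43)²) = √(9547.2441 + 6309.1249) = 125.92 nmi
C: √((-268.85)² + (-72.61)²) = √(72280.3225 + 5272.2121) = 278.48 nmi
D: √((-81.96)² + (-301.27)²) = √(6717.4416 + 90763.6129) = 312.22 nmi
E: √((-130.15)² + (-262.16)²) = √(16939.0225 + 68727.8656) = 292.69 nmi
F: √((158.49)² + (-301.13)²) = √(25119.0801 + 90679.2769) = 340.29 nmi
G: √((84.18)² + (-26.81)²) = √(7086.2724 + 718.7761) = 88.35 nmi
H: √((32.67)² + (-138.44)²) = √(1067.3289 + 19165.6336) = 142.24 nmi
I: √((-48.10)² + (30.10)²) = √(2313.6100 + 906.0100) = 56.74 nmi
J: √((84.75)² + (196.12)²) = √(7182.5625 + 38463.0544) = 213.65 nmi
K: √((-293.59)² + (-296.19)²) = √(86195.0881 + 87728.5161) = 417.04 nmi
L: √((-11.86)² + (-147.92)²) = √(140.6596 + 21880.3264) = 148.39 nmi
M: √((-260.11)² + (-139.73)²) = √(67657.2121 + 19524.4729) = 295.27 nmi
Threshold 135 nmi: I (56.74 nmi), G (88.35 nmi), B (125.92 nmi) are within range.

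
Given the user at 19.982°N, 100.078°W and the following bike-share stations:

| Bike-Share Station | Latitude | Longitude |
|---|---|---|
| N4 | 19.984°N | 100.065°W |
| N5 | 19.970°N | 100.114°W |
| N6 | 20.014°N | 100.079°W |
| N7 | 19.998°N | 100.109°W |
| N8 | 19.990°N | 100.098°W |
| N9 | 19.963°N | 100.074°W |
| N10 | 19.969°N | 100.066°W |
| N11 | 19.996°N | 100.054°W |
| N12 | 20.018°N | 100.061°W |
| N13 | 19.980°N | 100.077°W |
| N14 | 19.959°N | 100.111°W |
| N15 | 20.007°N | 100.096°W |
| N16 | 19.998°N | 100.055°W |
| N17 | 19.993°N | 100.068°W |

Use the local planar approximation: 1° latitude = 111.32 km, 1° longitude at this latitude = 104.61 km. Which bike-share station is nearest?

Distances from 19.982°N, 100.078°W:
N4: √((0.002·111.32)² + (0.013·104.61)²) = √(0.04957 + 1.84941) = 1.378 km
N5: √((-0.012·111.32)² + (-0.036·104.61)²) = √(1.78447 + 14.18245) = 3.996 km
N6: √((0.032·111.32)² + (-0.001·104.61)²) = √(12.68955 + 0.01094) = 3.564 km
N7: √((0.016·111.32)² + (-0.031·104.61)²) = √(3.17239 + 10.51647) = 3.700 km
N8: √((0.008·111.32)² + (-0.020·104.61)²) = √(0.79310 + 4.37730) = 2.274 km
N9: √((-0.019·111.32)² + (0.004·104.61)²) = √(4.47356 + 0.17509) = 2.156 km
N10: √((-0.013·111.32)² + (0.012·104.61)²) = √(2.09427 + 1.57583) = 1.916 km
N11: √((0.014·111.32)² + (0.024·104.61)²) = √(2.42886 + 6.30331) = 2.955 km
N12: √((0.036·111.32)² + (0.017·104.61)²) = √(16.06022 + 3.16260) = 4.384 km
N13: √((-0.002·111.32)² + (0.001·104.61)²) = √(0.04957 + 0.01094) = 0.246 km
N14: √((-0.023·111.32)² + (-0.033·104.61)²) = √(6.55544 + 11.91720) = 4.298 km
N15: √((0.025·111.32)² + (-0.018·104.61)²) = √(7.74509 + 3.54561) = 3.360 km
N16: √((0.016·111.32)² + (0.023·104.61)²) = √(3.17239 + 5.78898) = 2.994 km
N17: √((0.011·111.32)² + (0.010·104.61)²) = √(1.49945 + 1.09433) = 1.611 km
Minimum: N13 at 0.246 km.

N13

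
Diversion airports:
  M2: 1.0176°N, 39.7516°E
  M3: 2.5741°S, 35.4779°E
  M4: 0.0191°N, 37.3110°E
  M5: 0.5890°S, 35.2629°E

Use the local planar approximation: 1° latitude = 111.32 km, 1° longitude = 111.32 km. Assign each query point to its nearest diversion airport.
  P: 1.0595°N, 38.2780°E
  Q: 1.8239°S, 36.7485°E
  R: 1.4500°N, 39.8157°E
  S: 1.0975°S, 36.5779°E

P at 1.0595°N, 38.2780°E:
  M2: 164.1075 km
  M3: 510.6617 km
  M4: 158.1183 km
  M5: 382.5325 km
  → nearest: M4 (158.1183 km)
Q at 1.8239°S, 36.7485°E:
  M2: 460.2343 km
  M3: 164.2573 km
  M4: 214.5057 km
  M5: 215.0518 km
  → nearest: M3 (164.2573 km)
R at 1.4500°N, 39.8157°E:
  M2: 48.6608 km
  M3: 658.6710 km
  M4: 321.1152 km
  M5: 555.3240 km
  → nearest: M2 (48.6608 km)
S at 1.0975°S, 36.5779°E:
  M2: 424.5661 km
  M3: 204.9724 km
  M4: 148.6958 km
  M5: 156.9492 km
  → nearest: M4 (148.6958 km)

P→M4; Q→M3; R→M2; S→M4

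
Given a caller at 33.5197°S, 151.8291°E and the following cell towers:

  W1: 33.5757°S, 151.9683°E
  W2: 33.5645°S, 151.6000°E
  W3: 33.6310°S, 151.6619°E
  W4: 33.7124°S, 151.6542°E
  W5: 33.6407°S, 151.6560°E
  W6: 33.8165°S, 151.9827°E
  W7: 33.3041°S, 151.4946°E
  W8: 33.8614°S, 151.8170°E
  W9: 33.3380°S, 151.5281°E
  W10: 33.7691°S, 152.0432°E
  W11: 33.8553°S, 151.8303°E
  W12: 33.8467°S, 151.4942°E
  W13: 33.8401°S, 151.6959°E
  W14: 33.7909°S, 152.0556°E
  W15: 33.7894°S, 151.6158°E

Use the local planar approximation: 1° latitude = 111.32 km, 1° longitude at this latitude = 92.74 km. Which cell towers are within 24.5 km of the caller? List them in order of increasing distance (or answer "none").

Distances from 33.5197°S, 151.8291°E:
W1: 14.3358 km
W2: 21.8242 km
W3: 19.8482 km
W4: 26.8934 km
W5: 20.9557 km
W6: 35.9798 km
W7: 39.2220 km
W8: 38.0546 km
W9: 34.4726 km
W10: 34.1327 km
W11: 37.3592 km
W12: 47.8510 km
W13: 37.7455 km
W14: 36.7787 km
W15: 35.9539 km
Threshold 24.5 km: W1 (14.3358 km), W3 (19.8482 km), W5 (20.9557 km), W2 (21.8242 km) are within range.

W1, W3, W5, W2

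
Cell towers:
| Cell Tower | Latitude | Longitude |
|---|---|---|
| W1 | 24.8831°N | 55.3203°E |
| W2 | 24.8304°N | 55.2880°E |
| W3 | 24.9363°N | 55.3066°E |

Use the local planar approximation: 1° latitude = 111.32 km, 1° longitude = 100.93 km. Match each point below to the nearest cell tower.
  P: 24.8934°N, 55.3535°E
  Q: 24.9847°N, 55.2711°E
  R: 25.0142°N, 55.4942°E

P→W1; Q→W3; R→W3

P at 24.8934°N, 55.3535°E:
  W1: √((-0.0103·111.32)² + (-0.0332·100.93)²) = √(1.314682 + 11.228370) = 3.5416 km
  W2: √((-0.0630·111.32)² + (-0.0655·100.93)²) = √(49.184413 + 43.704197) = 9.6379 km
  W3: √((0.0429·111.32)² + (-0.0469·100.93)²) = √(22.806623 + 22.407130) = 6.7241 km
  → nearest: W1 (3.5416 km)
Q at 24.9847°N, 55.2711°E:
  W1: √((-0.1016·111.32)² + (0.0492·100.93)²) = √(127.918633 + 24.658733) = 12.3522 km
  W2: √((-0.1543·111.32)² + (0.0169·100.93)²) = √(295.038198 + 2.909470) = 17.2612 km
  W3: √((-0.0484·111.32)² + (0.0355·100.93)²) = √(29.029337 + 12.837996) = 6.4705 km
  → nearest: W3 (6.4705 km)
R at 25.0142°N, 55.4942°E:
  W1: √((-0.1311·111.32)² + (-0.1739·100.93)²) = √(212.986354 + 308.063121) = 22.8265 km
  W2: √((-0.1838·111.32)² + (-0.2062·100.93)²) = √(418.636807 + 433.129604) = 29.1850 km
  W3: √((-0.0779·111.32)² + (-0.1876·100.93)²) = √(75.200601 + 358.514078) = 20.8258 km
  → nearest: W3 (20.8258 km)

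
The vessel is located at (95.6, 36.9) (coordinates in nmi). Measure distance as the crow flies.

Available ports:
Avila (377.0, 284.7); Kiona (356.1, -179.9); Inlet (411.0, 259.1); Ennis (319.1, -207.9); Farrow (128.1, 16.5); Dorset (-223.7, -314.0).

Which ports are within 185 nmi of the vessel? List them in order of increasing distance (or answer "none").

Distances from (95.6, 36.9):
Avila: 375.0 nmi
Kiona: 338.9 nmi
Inlet: 385.8 nmi
Ennis: 331.5 nmi
Farrow: 38.4 nmi
Dorset: 474.4 nmi
Threshold 185 nmi: Farrow (38.4 nmi) is within range.

Farrow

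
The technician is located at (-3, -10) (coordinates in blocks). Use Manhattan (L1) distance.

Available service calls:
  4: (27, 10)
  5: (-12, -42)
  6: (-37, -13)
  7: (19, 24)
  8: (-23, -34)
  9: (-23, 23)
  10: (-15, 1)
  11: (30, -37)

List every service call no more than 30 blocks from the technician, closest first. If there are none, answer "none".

10

Distances from (-3, -10):
4: |30| + |20| = 30 + 20 = 50 blocks
5: |-9| + |-32| = 9 + 32 = 41 blocks
6: |-34| + |-3| = 34 + 3 = 37 blocks
7: |22| + |34| = 22 + 34 = 56 blocks
8: |-20| + |-24| = 20 + 24 = 44 blocks
9: |-20| + |33| = 20 + 33 = 53 blocks
10: |-12| + |11| = 12 + 11 = 23 blocks
11: |33| + |-27| = 33 + 27 = 60 blocks
Threshold 30 blocks: 10 (23 blocks) is within range.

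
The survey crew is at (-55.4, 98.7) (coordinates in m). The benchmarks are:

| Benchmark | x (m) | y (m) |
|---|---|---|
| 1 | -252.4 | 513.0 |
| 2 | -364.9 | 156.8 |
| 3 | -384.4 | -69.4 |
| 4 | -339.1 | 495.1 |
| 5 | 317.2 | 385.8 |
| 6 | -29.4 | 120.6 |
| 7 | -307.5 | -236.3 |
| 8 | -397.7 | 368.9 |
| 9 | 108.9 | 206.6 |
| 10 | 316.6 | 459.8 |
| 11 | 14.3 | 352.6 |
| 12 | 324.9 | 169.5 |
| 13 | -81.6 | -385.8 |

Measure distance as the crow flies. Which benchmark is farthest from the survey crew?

Distances from (-55.4, 98.7):
1: √((-197.0)² + (414.3)²) = √(38809.000 + 171644.490) = 458.8 m
2: √((-309.5)² + (58.1)²) = √(95790.250 + 3375.610) = 314.9 m
3: √((-329.0)² + (-168.1)²) = √(108241.000 + 28257.610) = 369.5 m
4: √((-283.7)² + (396.4)²) = √(80485.690 + 157132.960) = 487.5 m
5: √((372.6)² + (287.1)²) = √(138830.760 + 82426.410) = 470.4 m
6: √((26.0)² + (21.9)²) = √(676.000 + 479.610) = 34.0 m
7: √((-252.1)² + (-335.0)²) = √(63554.410 + 112225.000) = 419.3 m
8: √((-342.3)² + (270.2)²) = √(117169.290 + 73008.040) = 436.1 m
9: √((164.3)² + (107.9)²) = √(26994.490 + 11642.410) = 196.6 m
10: √((372.0)² + (361.1)²) = √(138384.000 + 130393.210) = 518.4 m
11: √((69.7)² + (253.9)²) = √(4858.090 + 64465.210) = 263.3 m
12: √((380.3)² + (70.8)²) = √(144628.090 + 5012.640) = 386.8 m
13: √((-26.2)² + (-484.5)²) = √(686.440 + 234740.250) = 485.2 m
Maximum: 10 at 518.4 m.

10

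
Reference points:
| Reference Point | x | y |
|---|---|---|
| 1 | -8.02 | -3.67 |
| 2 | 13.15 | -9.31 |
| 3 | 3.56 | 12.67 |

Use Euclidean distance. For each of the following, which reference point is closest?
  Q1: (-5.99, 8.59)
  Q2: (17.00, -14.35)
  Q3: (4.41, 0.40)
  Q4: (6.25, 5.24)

Q1→3; Q2→2; Q3→3; Q4→3

Q1 at (-5.99, 8.59):
  1: 12.43
  2: 26.21
  3: 10.39
  → nearest: 3 (10.39)
Q2 at (17.00, -14.35):
  1: 27.20
  2: 6.34
  3: 30.18
  → nearest: 2 (6.34)
Q3 at (4.41, 0.40):
  1: 13.08
  2: 13.06
  3: 12.30
  → nearest: 3 (12.30)
Q4 at (6.25, 5.24):
  1: 16.82
  2: 16.10
  3: 7.90
  → nearest: 3 (7.90)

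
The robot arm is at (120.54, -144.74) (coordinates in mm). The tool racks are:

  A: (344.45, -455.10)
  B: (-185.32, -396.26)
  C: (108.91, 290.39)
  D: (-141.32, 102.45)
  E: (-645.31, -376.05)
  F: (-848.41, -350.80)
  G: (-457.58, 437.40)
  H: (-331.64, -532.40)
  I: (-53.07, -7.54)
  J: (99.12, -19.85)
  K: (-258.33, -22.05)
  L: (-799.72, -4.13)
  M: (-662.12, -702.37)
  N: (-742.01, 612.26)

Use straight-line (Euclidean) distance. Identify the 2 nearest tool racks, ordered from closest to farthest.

J, I

Distances from (120.54, -144.74):
A: √((223.91)² + (-310.36)²) = √(50135.6881 + 96323.3296) = 382.70 mm
B: √((-305.86)² + (-251.52)²) = √(93550.3396 + 63262.3104) = 396.00 mm
C: √((-11.63)² + (435.13)²) = √(135.2569 + 189338.1169) = 435.29 mm
D: √((-261.86)² + (247.19)²) = √(68570.6596 + 61102.8961) = 360.10 mm
E: √((-765.85)² + (-231.31)²) = √(586526.2225 + 53504.3161) = 800.02 mm
F: √((-968.95)² + (-206.06)²) = √(938864.1025 + 42460.7236) = 990.62 mm
G: √((-578.12)² + (582.14)²) = √(334222.7344 + 338886.9796) = 820.43 mm
H: √((-452.18)² + (-387.66)²) = √(204466.7524 + 150280.2756) = 595.61 mm
I: √((-173.61)² + (137.20)²) = √(30140.4321 + 18823.8400) = 221.28 mm
J: √((-21.42)² + (124.89)²) = √(458.8164 + 15597.5121) = 126.71 mm
K: √((-378.87)² + (122.69)²) = √(143542.4769 + 15052.8361) = 398.24 mm
L: √((-920.26)² + (140.61)²) = √(846878.4676 + 19771.1721) = 930.94 mm
M: √((-782.66)² + (-557.63)²) = √(612556.6756 + 310951.2169) = 960.99 mm
N: √((-862.55)² + (757.00)²) = √(743992.5025 + 573049.0000) = 1147.62 mm
Sorted: J (126.71 mm) < I (221.28 mm) < D (360.10 mm) < A (382.70 mm) < …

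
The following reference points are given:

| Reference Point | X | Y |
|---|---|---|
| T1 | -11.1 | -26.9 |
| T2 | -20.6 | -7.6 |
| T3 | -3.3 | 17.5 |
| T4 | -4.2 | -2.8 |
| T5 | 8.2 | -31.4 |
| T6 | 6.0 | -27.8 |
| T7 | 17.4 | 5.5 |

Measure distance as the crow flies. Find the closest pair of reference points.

Pairwise distances:
T1–T2: 21.51
T1–T3: 45.08
T1–T4: 25.07
T1–T5: 19.82
T1–T6: 17.12
T1–T7: 43.15
T2–T3: 30.48
T2–T4: 17.09
T2–T5: 37.36
T2–T6: 33.40
T2–T7: 40.19
T3–T4: 20.32
T3–T5: 50.23
T3–T6: 46.24
T3–T7: 23.93
T4–T5: 31.17
T4–T6: 27.00
T4–T7: 23.14
T5–T6: 4.22
T5–T7: 38.03
T6–T7: 35.20
Closest pair: T5–T6 at 4.22.

T5 and T6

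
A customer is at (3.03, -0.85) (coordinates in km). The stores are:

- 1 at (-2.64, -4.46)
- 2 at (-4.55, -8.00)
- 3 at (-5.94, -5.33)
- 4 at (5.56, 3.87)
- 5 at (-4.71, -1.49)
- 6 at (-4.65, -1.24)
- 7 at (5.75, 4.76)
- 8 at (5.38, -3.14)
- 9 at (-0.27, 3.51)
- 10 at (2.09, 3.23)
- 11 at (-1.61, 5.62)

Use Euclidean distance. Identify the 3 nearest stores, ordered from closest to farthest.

Distances from (3.03, -0.85):
1: 6.72 km
2: 10.42 km
3: 10.03 km
4: 5.36 km
5: 7.77 km
6: 7.69 km
7: 6.23 km
8: 3.28 km
9: 5.47 km
10: 4.19 km
11: 7.96 km
Sorted: 8 (3.28 km) < 10 (4.19 km) < 4 (5.36 km) < 9 (5.47 km) < 7 (6.23 km) < …

8, 10, 4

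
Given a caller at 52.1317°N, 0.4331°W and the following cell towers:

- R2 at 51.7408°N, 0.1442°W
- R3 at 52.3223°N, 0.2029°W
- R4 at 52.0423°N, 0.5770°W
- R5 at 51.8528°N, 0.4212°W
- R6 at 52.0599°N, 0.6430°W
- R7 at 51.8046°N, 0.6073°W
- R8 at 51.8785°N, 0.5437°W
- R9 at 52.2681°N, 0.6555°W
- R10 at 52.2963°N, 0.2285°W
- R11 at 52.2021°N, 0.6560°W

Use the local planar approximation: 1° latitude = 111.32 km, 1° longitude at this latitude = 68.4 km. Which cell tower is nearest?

Distances from 52.1317°N, 0.4331°W:
R2: √((-0.3909·111.32)² + (0.2889·68.4)²) = √(1893.554181 + 390.487636) = 47.7917 km
R3: √((0.1906·111.32)² + (0.2302·68.4)²) = √(450.186210 + 247.926439) = 26.4218 km
R4: √((-0.0894·111.32)² + (-0.1439·68.4)²) = √(99.042463 + 96.879924) = 13.9972 km
R5: √((-0.2789·111.32)² + (0.0119·68.4)²) = √(963.925399 + 0.662531) = 31.0578 km
R6: √((-0.0718·111.32)² + (-0.2099·68.4)²) = √(63.884468 + 206.128043) = 16.4321 km
R7: √((-0.3271·111.32)² + (-0.1742·68.4)²) = √(1325.889965 + 141.973897) = 38.3127 km
R8: √((-0.2532·111.32)² + (-0.1106·68.4)²) = √(794.463223 + 57.229830) = 29.1838 km
R9: √((0.1364·111.32)² + (-0.2224·68.4)²) = √(230.555314 + 231.409812) = 21.4934 km
R10: √((0.1646·111.32)² + (0.2046·68.4)²) = √(335.742297 + 195.849949) = 23.0563 km
R11: √((0.0704·111.32)² + (-0.2229·68.4)²) = √(61.417440 + 232.451493) = 17.1426 km
Minimum: R4 at 13.9972 km.

R4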